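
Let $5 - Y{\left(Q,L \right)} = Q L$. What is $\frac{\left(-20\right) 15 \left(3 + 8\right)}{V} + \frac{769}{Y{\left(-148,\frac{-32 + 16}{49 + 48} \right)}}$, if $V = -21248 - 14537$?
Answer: $- \frac{532619321}{13476631} \approx -39.522$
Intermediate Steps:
$Y{\left(Q,L \right)} = 5 - L Q$ ($Y{\left(Q,L \right)} = 5 - Q L = 5 - L Q$)
$V = -35785$
$\frac{\left(-20\right) 15 \left(3 + 8\right)}{V} + \frac{769}{Y{\left(-148,\frac{-32 + 16}{49 + 48} \right)}} = \frac{\left(-20\right) 15 \left(3 + 8\right)}{-35785} + \frac{769}{5 - \frac{-32 + 16}{49 + 48} \left(-148\right)} = \left(-300\right) 11 \left(- \frac{1}{35785}\right) + \frac{769}{5 - - \frac{16}{97} \left(-148\right)} = \left(-3300\right) \left(- \frac{1}{35785}\right) + \frac{769}{5 - \left(-16\right) \frac{1}{97} \left(-148\right)} = \frac{660}{7157} + \frac{769}{5 - \left(- \frac{16}{97}\right) \left(-148\right)} = \frac{660}{7157} + \frac{769}{5 - \frac{2368}{97}} = \frac{660}{7157} + \frac{769}{- \frac{1883}{97}} = \frac{660}{7157} + 769 \left(- \frac{97}{1883}\right) = \frac{660}{7157} - \frac{74593}{1883} = - \frac{532619321}{13476631}$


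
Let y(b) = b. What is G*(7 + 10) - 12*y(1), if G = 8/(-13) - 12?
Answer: -2944/13 ≈ -226.46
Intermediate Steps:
G = -164/13 (G = 8*(-1/13) - 12 = -8/13 - 12 = -164/13 ≈ -12.615)
G*(7 + 10) - 12*y(1) = -164*(7 + 10)/13 - 12*1 = -164/13*17 - 12 = -2788/13 - 12 = -2944/13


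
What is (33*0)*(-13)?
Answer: 0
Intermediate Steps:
(33*0)*(-13) = 0*(-13) = 0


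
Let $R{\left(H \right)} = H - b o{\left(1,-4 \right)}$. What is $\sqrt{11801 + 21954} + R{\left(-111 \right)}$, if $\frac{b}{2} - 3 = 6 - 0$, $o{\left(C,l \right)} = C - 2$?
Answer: $-93 + \sqrt{33755} \approx 90.725$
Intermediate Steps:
$o{\left(C,l \right)} = -2 + C$ ($o{\left(C,l \right)} = C - 2 = -2 + C$)
$b = 18$ ($b = 6 + 2 \left(6 - 0\right) = 6 + 2 \left(6 + 0\right) = 6 + 2 \cdot 6 = 6 + 12 = 18$)
$R{\left(H \right)} = 18 + H$ ($R{\left(H \right)} = H - 18 \left(-2 + 1\right) = H - 18 \left(-1\right) = H - -18 = H + 18 = 18 + H$)
$\sqrt{11801 + 21954} + R{\left(-111 \right)} = \sqrt{11801 + 21954} + \left(18 - 111\right) = \sqrt{33755} - 93 = -93 + \sqrt{33755}$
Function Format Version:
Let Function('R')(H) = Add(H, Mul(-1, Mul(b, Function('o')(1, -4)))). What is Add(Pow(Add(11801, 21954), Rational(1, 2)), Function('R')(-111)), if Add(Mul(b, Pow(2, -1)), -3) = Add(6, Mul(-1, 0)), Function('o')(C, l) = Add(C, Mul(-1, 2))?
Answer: Add(-93, Pow(33755, Rational(1, 2))) ≈ 90.725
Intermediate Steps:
Function('o')(C, l) = Add(-2, C) (Function('o')(C, l) = Add(C, -2) = Add(-2, C))
b = 18 (b = Add(6, Mul(2, Add(6, Mul(-1, 0)))) = Add(6, Mul(2, Add(6, 0))) = Add(6, Mul(2, 6)) = Add(6, 12) = 18)
Function('R')(H) = Add(18, H) (Function('R')(H) = Add(H, Mul(-1, Mul(18, Add(-2, 1)))) = Add(H, Mul(-1, Mul(18, -1))) = Add(H, Mul(-1, -18)) = Add(H, 18) = Add(18, H))
Add(Pow(Add(11801, 21954), Rational(1, 2)), Function('R')(-111)) = Add(Pow(Add(11801, 21954), Rational(1, 2)), Add(18, -111)) = Add(Pow(33755, Rational(1, 2)), -93) = Add(-93, Pow(33755, Rational(1, 2)))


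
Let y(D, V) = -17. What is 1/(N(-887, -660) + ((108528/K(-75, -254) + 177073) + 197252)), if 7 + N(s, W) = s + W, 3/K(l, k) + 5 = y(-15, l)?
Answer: -1/423101 ≈ -2.3635e-6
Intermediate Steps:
K(l, k) = -3/22 (K(l, k) = 3/(-5 - 17) = 3/(-22) = 3*(-1/22) = -3/22)
N(s, W) = -7 + W + s (N(s, W) = -7 + (s + W) = -7 + (W + s) = -7 + W + s)
1/(N(-887, -660) + ((108528/K(-75, -254) + 177073) + 197252)) = 1/((-7 - 660 - 887) + ((108528/(-3/22) + 177073) + 197252)) = 1/(-1554 + ((108528*(-22/3) + 177073) + 197252)) = 1/(-1554 + ((-795872 + 177073) + 197252)) = 1/(-1554 + (-618799 + 197252)) = 1/(-1554 - 421547) = 1/(-423101) = -1/423101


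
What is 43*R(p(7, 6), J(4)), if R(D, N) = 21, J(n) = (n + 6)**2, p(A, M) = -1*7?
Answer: 903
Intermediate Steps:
p(A, M) = -7
J(n) = (6 + n)**2
43*R(p(7, 6), J(4)) = 43*21 = 903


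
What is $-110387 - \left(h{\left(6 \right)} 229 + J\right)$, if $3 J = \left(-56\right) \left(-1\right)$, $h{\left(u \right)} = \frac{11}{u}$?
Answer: $- \frac{221651}{2} \approx -1.1083 \cdot 10^{5}$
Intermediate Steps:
$J = \frac{56}{3}$ ($J = \frac{\left(-56\right) \left(-1\right)}{3} = \frac{1}{3} \cdot 56 = \frac{56}{3} \approx 18.667$)
$-110387 - \left(h{\left(6 \right)} 229 + J\right) = -110387 - \left(\frac{11}{6} \cdot 229 + \frac{56}{3}\right) = -110387 - \left(\frac{2519}{6} + \frac{56}{3}\right) = -110387 - \frac{877}{2} = - \frac{221651}{2}$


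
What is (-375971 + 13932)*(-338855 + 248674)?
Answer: 32649039059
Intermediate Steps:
(-375971 + 13932)*(-338855 + 248674) = -362039*(-90181) = 32649039059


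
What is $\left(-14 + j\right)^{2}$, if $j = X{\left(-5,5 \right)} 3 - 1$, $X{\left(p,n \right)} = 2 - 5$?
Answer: $576$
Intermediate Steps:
$X{\left(p,n \right)} = -3$ ($X{\left(p,n \right)} = 2 - 5 = -3$)
$j = -10$ ($j = \left(-3\right) 3 - 1 = -9 - 1 = -10$)
$\left(-14 + j\right)^{2} = \left(-14 - 10\right)^{2} = \left(-24\right)^{2} = 576$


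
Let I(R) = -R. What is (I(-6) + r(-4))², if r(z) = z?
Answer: 4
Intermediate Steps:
(I(-6) + r(-4))² = (-1*(-6) - 4)² = (6 - 4)² = 2² = 4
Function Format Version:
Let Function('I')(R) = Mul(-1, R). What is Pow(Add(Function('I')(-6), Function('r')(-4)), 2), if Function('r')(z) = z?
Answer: 4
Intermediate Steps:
Pow(Add(Function('I')(-6), Function('r')(-4)), 2) = Pow(Add(Mul(-1, -6), -4), 2) = Pow(Add(6, -4), 2) = Pow(2, 2) = 4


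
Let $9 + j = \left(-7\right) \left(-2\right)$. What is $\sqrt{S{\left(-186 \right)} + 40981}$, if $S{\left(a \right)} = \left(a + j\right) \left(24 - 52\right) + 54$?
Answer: $\sqrt{46103} \approx 214.72$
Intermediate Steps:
$j = 5$ ($j = -9 - -14 = -9 + 14 = 5$)
$S{\left(a \right)} = -86 - 28 a$ ($S{\left(a \right)} = \left(a + 5\right) \left(24 - 52\right) + 54 = \left(5 + a\right) \left(-28\right) + 54 = \left(-140 - 28 a\right) + 54 = -86 - 28 a$)
$\sqrt{S{\left(-186 \right)} + 40981} = \sqrt{\left(-86 - -5208\right) + 40981} = \sqrt{\left(-86 + 5208\right) + 40981} = \sqrt{5122 + 40981} = \sqrt{46103}$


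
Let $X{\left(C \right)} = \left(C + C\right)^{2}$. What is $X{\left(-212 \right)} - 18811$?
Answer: $160965$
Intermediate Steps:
$X{\left(C \right)} = 4 C^{2}$ ($X{\left(C \right)} = \left(2 C\right)^{2} = 4 C^{2}$)
$X{\left(-212 \right)} - 18811 = 4 \left(-212\right)^{2} - 18811 = 4 \cdot 44944 - 18811 = 179776 - 18811 = 160965$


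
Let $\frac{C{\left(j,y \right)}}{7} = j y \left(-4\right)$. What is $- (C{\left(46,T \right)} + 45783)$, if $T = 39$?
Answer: $4449$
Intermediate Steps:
$C{\left(j,y \right)} = - 28 j y$ ($C{\left(j,y \right)} = 7 j y \left(-4\right) = 7 \left(- 4 j y\right) = - 28 j y$)
$- (C{\left(46,T \right)} + 45783) = - (\left(-28\right) 46 \cdot 39 + 45783) = - (-50232 + 45783) = \left(-1\right) \left(-4449\right) = 4449$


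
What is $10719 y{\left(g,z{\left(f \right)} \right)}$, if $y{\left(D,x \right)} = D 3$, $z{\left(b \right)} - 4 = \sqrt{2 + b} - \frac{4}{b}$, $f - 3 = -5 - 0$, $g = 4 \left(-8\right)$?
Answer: $-1029024$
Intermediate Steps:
$g = -32$
$f = -2$ ($f = 3 - 5 = -2$)
$z{\left(b \right)} = 4 + \sqrt{2 + b} - \frac{4}{b}$ ($z{\left(b \right)} = 4 + \left(\sqrt{2 + b} - \frac{4}{b}\right) = 4 + \sqrt{2 + b} - \frac{4}{b}$)
$y{\left(D,x \right)} = 3 D$
$10719 y{\left(g,z{\left(f \right)} \right)} = 10719 \cdot 3 \left(-32\right) = 10719 \left(-96\right) = -1029024$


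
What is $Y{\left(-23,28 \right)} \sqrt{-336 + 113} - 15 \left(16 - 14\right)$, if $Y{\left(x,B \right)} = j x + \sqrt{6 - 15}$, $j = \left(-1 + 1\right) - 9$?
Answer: $-30 - \sqrt{223} \left(3 - 207 i\right) \approx -74.8 + 3091.2 i$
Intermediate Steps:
$j = -9$ ($j = 0 - 9 = -9$)
$Y{\left(x,B \right)} = - 9 x + 3 i$ ($Y{\left(x,B \right)} = - 9 x + \sqrt{6 - 15} = - 9 x + \sqrt{-9} = - 9 x + 3 i$)
$Y{\left(-23,28 \right)} \sqrt{-336 + 113} - 15 \left(16 - 14\right) = \left(\left(-9\right) \left(-23\right) + 3 i\right) \sqrt{-336 + 113} - 15 \left(16 - 14\right) = \left(207 + 3 i\right) \sqrt{-223} - 30 = \left(207 + 3 i\right) i \sqrt{223} - 30 = i \sqrt{223} \left(207 + 3 i\right) - 30 = -30 + i \sqrt{223} \left(207 + 3 i\right)$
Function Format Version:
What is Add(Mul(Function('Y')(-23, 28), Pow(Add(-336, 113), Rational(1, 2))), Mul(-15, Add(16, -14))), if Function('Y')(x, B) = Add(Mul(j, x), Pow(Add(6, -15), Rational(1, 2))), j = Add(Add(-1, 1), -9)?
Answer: Add(-30, Mul(-1, Pow(223, Rational(1, 2)), Add(3, Mul(-207, I)))) ≈ Add(-74.800, Mul(3091.2, I))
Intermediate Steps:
j = -9 (j = Add(0, -9) = -9)
Function('Y')(x, B) = Add(Mul(-9, x), Mul(3, I)) (Function('Y')(x, B) = Add(Mul(-9, x), Pow(Add(6, -15), Rational(1, 2))) = Add(Mul(-9, x), Pow(-9, Rational(1, 2))) = Add(Mul(-9, x), Mul(3, I)))
Add(Mul(Function('Y')(-23, 28), Pow(Add(-336, 113), Rational(1, 2))), Mul(-15, Add(16, -14))) = Add(Mul(Add(Mul(-9, -23), Mul(3, I)), Pow(Add(-336, 113), Rational(1, 2))), Mul(-15, Add(16, -14))) = Add(Mul(Add(207, Mul(3, I)), Pow(-223, Rational(1, 2))), Mul(-15, 2)) = Add(Mul(Add(207, Mul(3, I)), Mul(I, Pow(223, Rational(1, 2)))), -30) = Add(Mul(I, Pow(223, Rational(1, 2)), Add(207, Mul(3, I))), -30) = Add(-30, Mul(I, Pow(223, Rational(1, 2)), Add(207, Mul(3, I))))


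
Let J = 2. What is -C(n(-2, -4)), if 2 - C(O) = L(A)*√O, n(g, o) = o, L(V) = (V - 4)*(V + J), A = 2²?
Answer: -2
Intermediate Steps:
A = 4
L(V) = (-4 + V)*(2 + V) (L(V) = (V - 4)*(V + 2) = (-4 + V)*(2 + V))
C(O) = 2 (C(O) = 2 - (-8 + 4² - 2*4)*√O = 2 - (-8 + 16 - 8)*√O = 2 - 0*√O = 2 - 1*0 = 2 + 0 = 2)
-C(n(-2, -4)) = -1*2 = -2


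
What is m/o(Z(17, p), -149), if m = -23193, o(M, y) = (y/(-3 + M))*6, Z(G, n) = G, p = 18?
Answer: 54117/149 ≈ 363.20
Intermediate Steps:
o(M, y) = 6*y/(-3 + M) (o(M, y) = (y/(-3 + M))*6 = 6*y/(-3 + M))
m/o(Z(17, p), -149) = -23193/(6*(-149)/(-3 + 17)) = -23193/(6*(-149)/14) = -23193/(6*(-149)*(1/14)) = -23193/(-447/7) = -23193*(-7/447) = 54117/149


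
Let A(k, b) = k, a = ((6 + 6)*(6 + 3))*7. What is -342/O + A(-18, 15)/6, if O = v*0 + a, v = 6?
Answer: -145/42 ≈ -3.4524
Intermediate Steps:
a = 756 (a = (12*9)*7 = 108*7 = 756)
O = 756 (O = 6*0 + 756 = 0 + 756 = 756)
-342/O + A(-18, 15)/6 = -342/756 - 18/6 = -342*1/756 - 18*⅙ = -19/42 - 3 = -145/42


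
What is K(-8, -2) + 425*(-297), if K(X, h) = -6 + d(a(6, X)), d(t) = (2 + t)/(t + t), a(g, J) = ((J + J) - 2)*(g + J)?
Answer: -4544297/36 ≈ -1.2623e+5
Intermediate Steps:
a(g, J) = (-2 + 2*J)*(J + g) (a(g, J) = (2*J - 2)*(J + g) = (-2 + 2*J)*(J + g))
d(t) = (2 + t)/(2*t) (d(t) = (2 + t)/((2*t)) = (2 + t)*(1/(2*t)) = (2 + t)/(2*t))
K(X, h) = -6 + (-10 + 2*X**2 + 10*X)/(2*(-12 + 2*X**2 + 10*X)) (K(X, h) = -6 + (2 + (-2*X - 2*6 + 2*X**2 + 2*X*6))/(2*(-2*X - 2*6 + 2*X**2 + 2*X*6)) = -6 + (2 + (-2*X - 12 + 2*X**2 + 12*X))/(2*(-2*X - 12 + 2*X**2 + 12*X)) = -6 + (2 + (-12 + 2*X**2 + 10*X))/(2*(-12 + 2*X**2 + 10*X)) = -6 + (-10 + 2*X**2 + 10*X)/(2*(-12 + 2*X**2 + 10*X)))
K(-8, -2) + 425*(-297) = (67 - 55*(-8) - 11*(-8)**2)/(2*(-6 + (-8)**2 + 5*(-8))) + 425*(-297) = (67 + 440 - 11*64)/(2*(-6 + 64 - 40)) - 126225 = (1/2)*(67 + 440 - 704)/18 - 126225 = (1/2)*(1/18)*(-197) - 126225 = -197/36 - 126225 = -4544297/36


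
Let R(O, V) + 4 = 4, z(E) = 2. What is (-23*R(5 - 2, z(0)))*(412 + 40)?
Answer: 0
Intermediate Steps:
R(O, V) = 0 (R(O, V) = -4 + 4 = 0)
(-23*R(5 - 2, z(0)))*(412 + 40) = (-23*0)*(412 + 40) = 0*452 = 0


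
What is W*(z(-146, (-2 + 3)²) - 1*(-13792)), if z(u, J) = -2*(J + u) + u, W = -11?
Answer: -153296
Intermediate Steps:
z(u, J) = -u - 2*J (z(u, J) = (-2*J - 2*u) + u = -u - 2*J)
W*(z(-146, (-2 + 3)²) - 1*(-13792)) = -11*((-1*(-146) - 2*(-2 + 3)²) - 1*(-13792)) = -11*((146 - 2*1²) + 13792) = -11*((146 - 2*1) + 13792) = -11*((146 - 2) + 13792) = -11*(144 + 13792) = -11*13936 = -153296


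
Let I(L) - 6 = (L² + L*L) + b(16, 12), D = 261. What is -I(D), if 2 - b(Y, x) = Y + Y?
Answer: -136218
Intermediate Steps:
b(Y, x) = 2 - 2*Y (b(Y, x) = 2 - (Y + Y) = 2 - 2*Y)
I(L) = -24 + 2*L² (I(L) = 6 + ((L² + L*L) + (2 - 2*16)) = 6 + ((L² + L²) + (2 - 32)) = 6 + (2*L² - 30) = 6 + (-30 + 2*L²) = -24 + 2*L²)
-I(D) = -(-24 + 2*261²) = -(-24 + 2*68121) = -(-24 + 136242) = -1*136218 = -136218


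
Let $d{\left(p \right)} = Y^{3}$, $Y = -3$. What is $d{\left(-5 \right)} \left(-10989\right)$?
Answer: $296703$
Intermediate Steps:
$d{\left(p \right)} = -27$ ($d{\left(p \right)} = \left(-3\right)^{3} = -27$)
$d{\left(-5 \right)} \left(-10989\right) = \left(-27\right) \left(-10989\right) = 296703$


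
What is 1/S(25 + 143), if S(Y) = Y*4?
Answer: 1/672 ≈ 0.0014881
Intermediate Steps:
S(Y) = 4*Y
1/S(25 + 143) = 1/(4*(25 + 143)) = 1/(4*168) = 1/672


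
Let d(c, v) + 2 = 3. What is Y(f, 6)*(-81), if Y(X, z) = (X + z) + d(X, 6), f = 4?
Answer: -891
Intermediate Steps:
d(c, v) = 1 (d(c, v) = -2 + 3 = 1)
Y(X, z) = 1 + X + z (Y(X, z) = (X + z) + 1 = 1 + X + z)
Y(f, 6)*(-81) = (1 + 4 + 6)*(-81) = 11*(-81) = -891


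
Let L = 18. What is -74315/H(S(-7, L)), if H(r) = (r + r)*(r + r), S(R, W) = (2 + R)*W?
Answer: -14863/6480 ≈ -2.2937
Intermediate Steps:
S(R, W) = W*(2 + R)
H(r) = 4*r² (H(r) = (2*r)*(2*r) = 4*r²)
-74315/H(S(-7, L)) = -74315*1/(1296*(2 - 7)²) = -74315/(4*(18*(-5))²) = -74315/(4*(-90)²) = -74315/(4*8100) = -74315/32400 = -74315*1/32400 = -14863/6480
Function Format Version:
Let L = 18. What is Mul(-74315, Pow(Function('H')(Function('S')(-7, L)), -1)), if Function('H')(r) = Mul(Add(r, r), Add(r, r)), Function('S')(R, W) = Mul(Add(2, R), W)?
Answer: Rational(-14863, 6480) ≈ -2.2937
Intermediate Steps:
Function('S')(R, W) = Mul(W, Add(2, R))
Function('H')(r) = Mul(4, Pow(r, 2)) (Function('H')(r) = Mul(Mul(2, r), Mul(2, r)) = Mul(4, Pow(r, 2)))
Mul(-74315, Pow(Function('H')(Function('S')(-7, L)), -1)) = Mul(-74315, Pow(Mul(4, Pow(Mul(18, Add(2, -7)), 2)), -1)) = Mul(-74315, Pow(Mul(4, Pow(Mul(18, -5), 2)), -1)) = Mul(-74315, Pow(Mul(4, Pow(-90, 2)), -1)) = Mul(-74315, Pow(Mul(4, 8100), -1)) = Mul(-74315, Pow(32400, -1)) = Mul(-74315, Rational(1, 32400)) = Rational(-14863, 6480)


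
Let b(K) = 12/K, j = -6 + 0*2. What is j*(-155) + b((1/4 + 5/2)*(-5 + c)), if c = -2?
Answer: 71562/77 ≈ 929.38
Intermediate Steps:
j = -6 (j = -6 + 0 = -6)
j*(-155) + b((1/4 + 5/2)*(-5 + c)) = -6*(-155) + 12/(((1/4 + 5/2)*(-5 - 2))) = 930 + 12/(((1*(¼) + 5*(½))*(-7))) = 930 + 12/(((¼ + 5/2)*(-7))) = 930 + 12/(((11/4)*(-7))) = 930 + 12/(-77/4) = 930 + 12*(-4/77) = 930 - 48/77 = 71562/77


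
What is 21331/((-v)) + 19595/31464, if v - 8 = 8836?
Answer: -41488367/23188968 ≈ -1.7891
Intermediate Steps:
v = 8844 (v = 8 + 8836 = 8844)
21331/((-v)) + 19595/31464 = 21331/((-1*8844)) + 19595/31464 = 21331/(-8844) + 19595*(1/31464) = 21331*(-1/8844) + 19595/31464 = -21331/8844 + 19595/31464 = -41488367/23188968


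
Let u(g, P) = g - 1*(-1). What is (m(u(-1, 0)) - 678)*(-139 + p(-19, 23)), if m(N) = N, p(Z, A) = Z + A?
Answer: 91530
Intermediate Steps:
u(g, P) = 1 + g (u(g, P) = g + 1 = 1 + g)
p(Z, A) = A + Z
(m(u(-1, 0)) - 678)*(-139 + p(-19, 23)) = ((1 - 1) - 678)*(-139 + (23 - 19)) = (0 - 678)*(-139 + 4) = -678*(-135) = 91530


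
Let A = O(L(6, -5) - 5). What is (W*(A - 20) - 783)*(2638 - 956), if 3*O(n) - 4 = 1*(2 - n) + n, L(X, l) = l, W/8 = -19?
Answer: 3284946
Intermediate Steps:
W = -152 (W = 8*(-19) = -152)
O(n) = 2 (O(n) = 4/3 + (1*(2 - n) + n)/3 = 4/3 + ((2 - n) + n)/3 = 4/3 + (⅓)*2 = 4/3 + ⅔ = 2)
A = 2
(W*(A - 20) - 783)*(2638 - 956) = (-152*(2 - 20) - 783)*(2638 - 956) = (-152*(-18) - 783)*1682 = (2736 - 783)*1682 = 1953*1682 = 3284946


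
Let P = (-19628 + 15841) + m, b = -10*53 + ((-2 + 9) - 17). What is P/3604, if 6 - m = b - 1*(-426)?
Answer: -3667/3604 ≈ -1.0175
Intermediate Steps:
b = -540 (b = -530 + (7 - 17) = -530 - 10 = -540)
m = 120 (m = 6 - (-540 - 1*(-426)) = 6 - (-540 + 426) = 6 - 1*(-114) = 6 + 114 = 120)
P = -3667 (P = (-19628 + 15841) + 120 = -3787 + 120 = -3667)
P/3604 = -3667/3604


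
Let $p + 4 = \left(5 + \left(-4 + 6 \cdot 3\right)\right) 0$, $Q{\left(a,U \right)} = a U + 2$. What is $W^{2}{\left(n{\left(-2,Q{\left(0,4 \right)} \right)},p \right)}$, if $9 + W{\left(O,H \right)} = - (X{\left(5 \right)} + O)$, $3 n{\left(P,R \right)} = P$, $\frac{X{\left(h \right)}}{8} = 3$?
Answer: $\frac{9409}{9} \approx 1045.4$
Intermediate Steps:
$X{\left(h \right)} = 24$ ($X{\left(h \right)} = 8 \cdot 3 = 24$)
$Q{\left(a,U \right)} = 2 + U a$ ($Q{\left(a,U \right)} = U a + 2 = 2 + U a$)
$n{\left(P,R \right)} = \frac{P}{3}$
$p = -4$ ($p = -4 + \left(5 + \left(-4 + 6 \cdot 3\right)\right) 0 = -4 + \left(5 + \left(-4 + 18\right)\right) 0 = -4 + \left(5 + 14\right) 0 = -4 + 19 \cdot 0 = -4 + 0 = -4$)
$W{\left(O,H \right)} = -33 - O$ ($W{\left(O,H \right)} = -9 - \left(24 + O\right) = -33 - O$)
$W^{2}{\left(n{\left(-2,Q{\left(0,4 \right)} \right)},p \right)} = \left(-33 - \frac{1}{3} \left(-2\right)\right)^{2} = \left(-33 - - \frac{2}{3}\right)^{2} = \left(-33 + \frac{2}{3}\right)^{2} = \left(- \frac{97}{3}\right)^{2} = \frac{9409}{9}$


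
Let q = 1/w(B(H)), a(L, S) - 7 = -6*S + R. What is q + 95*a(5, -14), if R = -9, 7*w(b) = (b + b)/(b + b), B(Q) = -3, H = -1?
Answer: 7797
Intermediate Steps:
w(b) = 1/7 (w(b) = ((b + b)/(b + b))/7 = ((2*b)/((2*b)))/7 = ((2*b)*(1/(2*b)))/7 = (1/7)*1 = 1/7)
a(L, S) = -2 - 6*S (a(L, S) = 7 + (-6*S - 9) = 7 + (-9 - 6*S) = -2 - 6*S)
q = 7 (q = 1/(1/7) = 7)
q + 95*a(5, -14) = 7 + 95*(-2 - 6*(-14)) = 7 + 95*(-2 + 84) = 7 + 95*82 = 7 + 7790 = 7797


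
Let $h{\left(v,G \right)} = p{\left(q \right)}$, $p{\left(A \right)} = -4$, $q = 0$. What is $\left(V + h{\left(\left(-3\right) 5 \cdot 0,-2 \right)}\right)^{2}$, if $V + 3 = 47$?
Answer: $1600$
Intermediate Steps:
$V = 44$ ($V = -3 + 47 = 44$)
$h{\left(v,G \right)} = -4$
$\left(V + h{\left(\left(-3\right) 5 \cdot 0,-2 \right)}\right)^{2} = \left(44 - 4\right)^{2} = 40^{2} = 1600$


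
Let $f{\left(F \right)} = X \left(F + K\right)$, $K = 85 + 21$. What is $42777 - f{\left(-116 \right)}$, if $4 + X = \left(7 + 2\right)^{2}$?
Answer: $43547$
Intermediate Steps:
$K = 106$
$X = 77$ ($X = -4 + \left(7 + 2\right)^{2} = -4 + 9^{2} = -4 + 81 = 77$)
$f{\left(F \right)} = 8162 + 77 F$ ($f{\left(F \right)} = 77 \left(F + 106\right) = 77 \left(106 + F\right) = 8162 + 77 F$)
$42777 - f{\left(-116 \right)} = 42777 - \left(8162 + 77 \left(-116\right)\right) = 42777 - \left(8162 - 8932\right) = 42777 - -770 = 42777 + 770 = 43547$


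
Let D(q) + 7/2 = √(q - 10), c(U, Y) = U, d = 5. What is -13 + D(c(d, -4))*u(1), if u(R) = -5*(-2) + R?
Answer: -103/2 + 11*I*√5 ≈ -51.5 + 24.597*I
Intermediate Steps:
u(R) = 10 + R
D(q) = -7/2 + √(-10 + q) (D(q) = -7/2 + √(q - 10) = -7/2 + √(-10 + q))
-13 + D(c(d, -4))*u(1) = -13 + (-7/2 + √(-10 + 5))*(10 + 1) = -13 + (-7/2 + √(-5))*11 = -13 + (-7/2 + I*√5)*11 = -13 + (-77/2 + 11*I*√5) = -103/2 + 11*I*√5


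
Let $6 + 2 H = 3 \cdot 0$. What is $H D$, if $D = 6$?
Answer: $-18$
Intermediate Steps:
$H = -3$ ($H = -3 + \frac{3 \cdot 0}{2} = -3 + \frac{1}{2} \cdot 0 = -3 + 0 = -3$)
$H D = \left(-3\right) 6 = -18$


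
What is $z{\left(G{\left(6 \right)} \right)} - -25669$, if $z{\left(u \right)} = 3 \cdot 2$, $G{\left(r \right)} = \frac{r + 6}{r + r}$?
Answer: $25675$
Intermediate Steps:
$G{\left(r \right)} = \frac{6 + r}{2 r}$
$z{\left(u \right)} = 6$
$z{\left(G{\left(6 \right)} \right)} - -25669 = 6 - -25669 = 6 + 25669 = 25675$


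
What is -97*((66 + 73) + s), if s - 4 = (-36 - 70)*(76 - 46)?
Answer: 294589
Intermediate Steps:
s = -3176 (s = 4 + (-36 - 70)*(76 - 46) = 4 - 106*30 = 4 - 3180 = -3176)
-97*((66 + 73) + s) = -97*((66 + 73) - 3176) = -97*(139 - 3176) = -97*(-3037) = 294589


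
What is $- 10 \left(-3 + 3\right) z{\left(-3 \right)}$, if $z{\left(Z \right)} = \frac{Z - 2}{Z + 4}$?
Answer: $0$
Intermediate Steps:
$z{\left(Z \right)} = \frac{-2 + Z}{4 + Z}$
$- 10 \left(-3 + 3\right) z{\left(-3 \right)} = - 10 \left(-3 + 3\right) \frac{-2 - 3}{4 - 3} = \left(-10\right) 0 \cdot 1^{-1} \left(-5\right) = 0 \cdot 1 \left(-5\right) = 0 \left(-5\right) = 0$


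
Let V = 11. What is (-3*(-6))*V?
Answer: 198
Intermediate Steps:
(-3*(-6))*V = -3*(-6)*11 = 18*11 = 198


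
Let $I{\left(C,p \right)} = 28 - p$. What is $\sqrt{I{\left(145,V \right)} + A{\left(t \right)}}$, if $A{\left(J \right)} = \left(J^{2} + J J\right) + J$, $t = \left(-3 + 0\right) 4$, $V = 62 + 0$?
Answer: $11 \sqrt{2} \approx 15.556$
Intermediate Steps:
$V = 62$
$t = -12$ ($t = \left(-3\right) 4 = -12$)
$A{\left(J \right)} = J + 2 J^{2}$ ($A{\left(J \right)} = \left(J^{2} + J^{2}\right) + J = 2 J^{2} + J = J + 2 J^{2}$)
$\sqrt{I{\left(145,V \right)} + A{\left(t \right)}} = \sqrt{\left(28 - 62\right) - 12 \left(1 + 2 \left(-12\right)\right)} = \sqrt{\left(28 - 62\right) - 12 \left(1 - 24\right)} = \sqrt{-34 - -276} = \sqrt{-34 + 276} = \sqrt{242} = 11 \sqrt{2}$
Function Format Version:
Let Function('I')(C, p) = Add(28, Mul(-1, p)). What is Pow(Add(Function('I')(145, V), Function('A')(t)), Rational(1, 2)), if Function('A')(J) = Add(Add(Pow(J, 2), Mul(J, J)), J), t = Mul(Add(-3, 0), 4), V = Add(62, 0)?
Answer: Mul(11, Pow(2, Rational(1, 2))) ≈ 15.556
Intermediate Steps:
V = 62
t = -12 (t = Mul(-3, 4) = -12)
Function('A')(J) = Add(J, Mul(2, Pow(J, 2))) (Function('A')(J) = Add(Add(Pow(J, 2), Pow(J, 2)), J) = Add(Mul(2, Pow(J, 2)), J) = Add(J, Mul(2, Pow(J, 2))))
Pow(Add(Function('I')(145, V), Function('A')(t)), Rational(1, 2)) = Pow(Add(Add(28, Mul(-1, 62)), Mul(-12, Add(1, Mul(2, -12)))), Rational(1, 2)) = Pow(Add(Add(28, -62), Mul(-12, Add(1, -24))), Rational(1, 2)) = Pow(Add(-34, Mul(-12, -23)), Rational(1, 2)) = Pow(Add(-34, 276), Rational(1, 2)) = Pow(242, Rational(1, 2)) = Mul(11, Pow(2, Rational(1, 2)))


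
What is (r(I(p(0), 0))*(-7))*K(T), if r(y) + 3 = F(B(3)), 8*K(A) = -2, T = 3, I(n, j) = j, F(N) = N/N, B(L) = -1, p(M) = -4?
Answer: -7/2 ≈ -3.5000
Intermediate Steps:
F(N) = 1
K(A) = -¼ (K(A) = (⅛)*(-2) = -¼)
r(y) = -2 (r(y) = -3 + 1 = -2)
(r(I(p(0), 0))*(-7))*K(T) = -2*(-7)*(-¼) = 14*(-¼) = -7/2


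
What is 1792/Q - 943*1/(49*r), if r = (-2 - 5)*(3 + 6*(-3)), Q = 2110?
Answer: 723011/1085595 ≈ 0.66600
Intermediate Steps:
r = 105 (r = -7*(3 - 18) = -7*(-15) = 105)
1792/Q - 943*1/(49*r) = 1792/2110 - 943/(105*7**2) = 1792*(1/2110) - 943/(105*49) = 896/1055 - 943/5145 = 723011/1085595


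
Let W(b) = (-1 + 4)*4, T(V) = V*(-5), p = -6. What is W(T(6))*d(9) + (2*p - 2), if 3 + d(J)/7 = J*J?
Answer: 6538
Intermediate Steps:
T(V) = -5*V
W(b) = 12 (W(b) = 3*4 = 12)
d(J) = -21 + 7*J² (d(J) = -21 + 7*(J*J) = -21 + 7*J²)
W(T(6))*d(9) + (2*p - 2) = 12*(-21 + 7*9²) + (2*(-6) - 2) = 12*(-21 + 7*81) + (-12 - 2) = 12*(-21 + 567) - 14 = 12*546 - 14 = 6552 - 14 = 6538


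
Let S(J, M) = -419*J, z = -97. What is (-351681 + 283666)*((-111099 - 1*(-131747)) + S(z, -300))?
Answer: -4168707365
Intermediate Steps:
(-351681 + 283666)*((-111099 - 1*(-131747)) + S(z, -300)) = (-351681 + 283666)*((-111099 - 1*(-131747)) - 419*(-97)) = -68015*((-111099 + 131747) + 40643) = -68015*(20648 + 40643) = -68015*61291 = -4168707365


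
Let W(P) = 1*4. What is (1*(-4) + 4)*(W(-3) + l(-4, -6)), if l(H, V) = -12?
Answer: 0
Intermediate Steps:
W(P) = 4
(1*(-4) + 4)*(W(-3) + l(-4, -6)) = (1*(-4) + 4)*(4 - 12) = (-4 + 4)*(-8) = 0*(-8) = 0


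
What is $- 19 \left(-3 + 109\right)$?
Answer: $-2014$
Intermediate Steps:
$- 19 \left(-3 + 109\right) = \left(-19\right) 106 = -2014$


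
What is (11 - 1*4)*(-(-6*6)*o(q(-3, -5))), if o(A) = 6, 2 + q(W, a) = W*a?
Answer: 1512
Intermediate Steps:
q(W, a) = -2 + W*a
(11 - 1*4)*(-(-6*6)*o(q(-3, -5))) = (11 - 1*4)*(-(-6*6)*6) = (11 - 4)*(-(-36)*6) = 7*(-1*(-216)) = 7*216 = 1512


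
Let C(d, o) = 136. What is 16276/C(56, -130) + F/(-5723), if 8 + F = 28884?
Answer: 22305103/194582 ≈ 114.63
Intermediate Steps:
F = 28876 (F = -8 + 28884 = 28876)
16276/C(56, -130) + F/(-5723) = 16276/136 + 28876/(-5723) = 16276*(1/136) + 28876*(-1/5723) = 4069/34 - 28876/5723 = 22305103/194582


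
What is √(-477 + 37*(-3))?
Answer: 14*I*√3 ≈ 24.249*I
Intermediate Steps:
√(-477 + 37*(-3)) = √(-477 - 111) = √(-588) = 14*I*√3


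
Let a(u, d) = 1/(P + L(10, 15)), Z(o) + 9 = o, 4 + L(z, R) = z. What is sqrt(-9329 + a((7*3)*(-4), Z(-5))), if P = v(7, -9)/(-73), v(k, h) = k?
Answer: I*sqrt(1732932906)/431 ≈ 96.586*I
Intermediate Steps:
L(z, R) = -4 + z
Z(o) = -9 + o
P = -7/73 (P = 7/(-73) = 7*(-1/73) = -7/73 ≈ -0.095890)
a(u, d) = 73/431 (a(u, d) = 1/(-7/73 + (-4 + 10)) = 1/(-7/73 + 6) = 1/(431/73) = 73/431)
sqrt(-9329 + a((7*3)*(-4), Z(-5))) = sqrt(-9329 + 73/431) = sqrt(-4020726/431) = I*sqrt(1732932906)/431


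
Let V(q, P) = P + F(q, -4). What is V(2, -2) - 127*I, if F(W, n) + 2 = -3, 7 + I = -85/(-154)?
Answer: 125033/154 ≈ 811.90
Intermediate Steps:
I = -993/154 (I = -7 - 85/(-154) = -7 - 85*(-1/154) = -7 + 85/154 = -993/154 ≈ -6.4481)
F(W, n) = -5 (F(W, n) = -2 - 3 = -5)
V(q, P) = -5 + P (V(q, P) = P - 5 = -5 + P)
V(2, -2) - 127*I = (-5 - 2) - 127*(-993/154) = -7 + 126111/154 = 125033/154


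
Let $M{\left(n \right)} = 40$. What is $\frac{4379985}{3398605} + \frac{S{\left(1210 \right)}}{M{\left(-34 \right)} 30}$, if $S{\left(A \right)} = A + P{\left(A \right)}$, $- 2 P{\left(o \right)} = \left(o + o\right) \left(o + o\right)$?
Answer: $- \frac{198848537339}{81566520} \approx -2437.9$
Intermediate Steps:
$P{\left(o \right)} = - 2 o^{2}$ ($P{\left(o \right)} = - \frac{\left(o + o\right) \left(o + o\right)}{2} = - \frac{2 o 2 o}{2} = - \frac{4 o^{2}}{2} = - 2 o^{2}$)
$S{\left(A \right)} = A - 2 A^{2}$
$\frac{4379985}{3398605} + \frac{S{\left(1210 \right)}}{M{\left(-34 \right)} 30} = \frac{4379985}{3398605} + \frac{1210 \left(1 - 2420\right)}{40 \cdot 30} = 4379985 \cdot \frac{1}{3398605} + \frac{1210 \left(1 - 2420\right)}{1200} = \frac{875997}{679721} + 1210 \left(-2419\right) \frac{1}{1200} = \frac{875997}{679721} - \frac{292699}{120} = - \frac{198848537339}{81566520}$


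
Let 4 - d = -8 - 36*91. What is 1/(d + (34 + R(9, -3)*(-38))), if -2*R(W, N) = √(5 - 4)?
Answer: 1/3341 ≈ 0.00029931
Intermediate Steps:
R(W, N) = -½ (R(W, N) = -√(5 - 4)/2 = -√1/2 = -½*1 = -½)
d = 3288 (d = 4 - (-8 - 36*91) = 4 - (-8 - 3276) = 4 - 1*(-3284) = 4 + 3284 = 3288)
1/(d + (34 + R(9, -3)*(-38))) = 1/(3288 + (34 - ½*(-38))) = 1/(3288 + (34 + 19)) = 1/(3288 + 53) = 1/3341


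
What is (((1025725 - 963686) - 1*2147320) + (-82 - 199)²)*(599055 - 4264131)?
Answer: 7353315280320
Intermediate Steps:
(((1025725 - 963686) - 1*2147320) + (-82 - 199)²)*(599055 - 4264131) = ((62039 - 2147320) + (-281)²)*(-3665076) = (-2085281 + 78961)*(-3665076) = -2006320*(-3665076) = 7353315280320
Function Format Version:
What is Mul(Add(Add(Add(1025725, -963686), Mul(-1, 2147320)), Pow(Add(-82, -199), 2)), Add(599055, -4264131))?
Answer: 7353315280320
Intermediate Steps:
Mul(Add(Add(Add(1025725, -963686), Mul(-1, 2147320)), Pow(Add(-82, -199), 2)), Add(599055, -4264131)) = Mul(Add(Add(62039, -2147320), Pow(-281, 2)), -3665076) = Mul(Add(-2085281, 78961), -3665076) = Mul(-2006320, -3665076) = 7353315280320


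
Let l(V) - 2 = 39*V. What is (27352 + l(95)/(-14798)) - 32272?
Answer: -72809867/14798 ≈ -4920.3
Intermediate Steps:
l(V) = 2 + 39*V
(27352 + l(95)/(-14798)) - 32272 = (27352 + (2 + 39*95)/(-14798)) - 32272 = (27352 + (2 + 3705)*(-1/14798)) - 32272 = (27352 + 3707*(-1/14798)) - 32272 = (27352 - 3707/14798) - 32272 = 404751189/14798 - 32272 = -72809867/14798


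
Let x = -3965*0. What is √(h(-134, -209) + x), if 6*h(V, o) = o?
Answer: I*√1254/6 ≈ 5.902*I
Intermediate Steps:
x = 0
h(V, o) = o/6
√(h(-134, -209) + x) = √((⅙)*(-209) + 0) = √(-209/6 + 0) = √(-209/6) = I*√1254/6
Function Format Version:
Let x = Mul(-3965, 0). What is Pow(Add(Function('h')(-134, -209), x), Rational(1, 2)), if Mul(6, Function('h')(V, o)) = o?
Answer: Mul(Rational(1, 6), I, Pow(1254, Rational(1, 2))) ≈ Mul(5.9020, I)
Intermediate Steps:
x = 0
Function('h')(V, o) = Mul(Rational(1, 6), o)
Pow(Add(Function('h')(-134, -209), x), Rational(1, 2)) = Pow(Add(Mul(Rational(1, 6), -209), 0), Rational(1, 2)) = Pow(Add(Rational(-209, 6), 0), Rational(1, 2)) = Pow(Rational(-209, 6), Rational(1, 2)) = Mul(Rational(1, 6), I, Pow(1254, Rational(1, 2)))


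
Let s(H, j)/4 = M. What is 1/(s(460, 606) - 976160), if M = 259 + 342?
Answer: -1/973756 ≈ -1.0270e-6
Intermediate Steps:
M = 601
s(H, j) = 2404 (s(H, j) = 4*601 = 2404)
1/(s(460, 606) - 976160) = 1/(2404 - 976160) = 1/(-973756) = -1/973756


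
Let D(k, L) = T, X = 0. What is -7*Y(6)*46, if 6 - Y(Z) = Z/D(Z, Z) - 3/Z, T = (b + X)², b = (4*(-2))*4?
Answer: -535325/256 ≈ -2091.1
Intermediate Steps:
b = -32 (b = -8*4 = -32)
T = 1024 (T = (-32 + 0)² = (-32)² = 1024)
D(k, L) = 1024
Y(Z) = 6 + 3/Z - Z/1024 (Y(Z) = 6 - (Z/1024 - 3/Z) = 6 - (-3/Z + Z/1024) = 6 + (3/Z - Z/1024) = 6 + 3/Z - Z/1024)
-7*Y(6)*46 = -7*(6 + 3/6 - 1/1024*6)*46 = -7*(6 + 3*(⅙) - 3/512)*46 = -7*(6 + ½ - 3/512)*46 = -7*3325/512*46 = -23275/512*46 = -535325/256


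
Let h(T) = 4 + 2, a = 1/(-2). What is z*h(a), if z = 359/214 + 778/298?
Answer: 410211/15943 ≈ 25.730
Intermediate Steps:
a = -½ ≈ -0.50000
h(T) = 6
z = 136737/31886 (z = 359*(1/214) + 778*(1/298) = 359/214 + 389/149 = 136737/31886 ≈ 4.2883)
z*h(a) = (136737/31886)*6 = 410211/15943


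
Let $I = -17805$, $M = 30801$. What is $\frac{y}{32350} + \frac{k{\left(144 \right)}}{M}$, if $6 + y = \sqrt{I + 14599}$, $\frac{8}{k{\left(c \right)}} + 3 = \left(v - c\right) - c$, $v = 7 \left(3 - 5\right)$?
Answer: $- \frac{5662463}{30390576675} + \frac{i \sqrt{3206}}{32350} \approx -0.00018632 + 0.0017503 i$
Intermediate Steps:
$v = -14$ ($v = 7 \left(-2\right) = -14$)
$k{\left(c \right)} = \frac{8}{-17 - 2 c}$ ($k{\left(c \right)} = \frac{8}{-3 - \left(14 + 2 c\right)} = \frac{8}{-17 - 2 c}$)
$y = -6 + i \sqrt{3206}$ ($y = -6 + \sqrt{-17805 + 14599} = -6 + \sqrt{-3206} = -6 + i \sqrt{3206} \approx -6.0 + 56.622 i$)
$\frac{y}{32350} + \frac{k{\left(144 \right)}}{M} = \frac{-6 + i \sqrt{3206}}{32350} + \frac{\left(-8\right) \frac{1}{17 + 2 \cdot 144}}{30801} = \left(-6 + i \sqrt{3206}\right) \frac{1}{32350} + - \frac{8}{17 + 288} \cdot \frac{1}{30801} = \left(- \frac{3}{16175} + \frac{i \sqrt{3206}}{32350}\right) + - \frac{8}{305} \cdot \frac{1}{30801} = \left(- \frac{3}{16175} + \frac{i \sqrt{3206}}{32350}\right) + \left(-8\right) \frac{1}{305} \cdot \frac{1}{30801} = \left(- \frac{3}{16175} + \frac{i \sqrt{3206}}{32350}\right) - \frac{8}{9394305} = - \frac{5662463}{30390576675} + \frac{i \sqrt{3206}}{32350}$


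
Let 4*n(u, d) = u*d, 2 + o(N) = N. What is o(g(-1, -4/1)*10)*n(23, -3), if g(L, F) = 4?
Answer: -1311/2 ≈ -655.50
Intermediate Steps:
o(N) = -2 + N
n(u, d) = d*u/4 (n(u, d) = (u*d)/4 = (d*u)/4 = d*u/4)
o(g(-1, -4/1)*10)*n(23, -3) = (-2 + 4*10)*((¼)*(-3)*23) = (-2 + 40)*(-69/4) = 38*(-69/4) = -1311/2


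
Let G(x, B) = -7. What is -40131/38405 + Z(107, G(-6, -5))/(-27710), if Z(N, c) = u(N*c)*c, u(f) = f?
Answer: -52535497/42568102 ≈ -1.2342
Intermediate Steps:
Z(N, c) = N*c**2 (Z(N, c) = (N*c)*c = N*c**2)
-40131/38405 + Z(107, G(-6, -5))/(-27710) = -40131/38405 + (107*(-7)**2)/(-27710) = -40131*1/38405 + (107*49)*(-1/27710) = -40131/38405 + 5243*(-1/27710) = -40131/38405 - 5243/27710 = -52535497/42568102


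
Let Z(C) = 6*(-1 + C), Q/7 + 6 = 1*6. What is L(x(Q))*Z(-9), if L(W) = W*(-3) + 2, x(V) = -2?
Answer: -480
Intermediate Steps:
Q = 0 (Q = -42 + 7*(1*6) = -42 + 7*6 = -42 + 42 = 0)
L(W) = 2 - 3*W (L(W) = -3*W + 2 = 2 - 3*W)
Z(C) = -6 + 6*C
L(x(Q))*Z(-9) = (2 - 3*(-2))*(-6 + 6*(-9)) = (2 + 6)*(-6 - 54) = 8*(-60) = -480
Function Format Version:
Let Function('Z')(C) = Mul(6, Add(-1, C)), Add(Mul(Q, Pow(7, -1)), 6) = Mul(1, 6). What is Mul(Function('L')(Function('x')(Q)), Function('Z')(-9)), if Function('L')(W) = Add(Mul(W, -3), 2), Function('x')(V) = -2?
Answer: -480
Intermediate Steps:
Q = 0 (Q = Add(-42, Mul(7, Mul(1, 6))) = Add(-42, Mul(7, 6)) = Add(-42, 42) = 0)
Function('L')(W) = Add(2, Mul(-3, W)) (Function('L')(W) = Add(Mul(-3, W), 2) = Add(2, Mul(-3, W)))
Function('Z')(C) = Add(-6, Mul(6, C))
Mul(Function('L')(Function('x')(Q)), Function('Z')(-9)) = Mul(Add(2, Mul(-3, -2)), Add(-6, Mul(6, -9))) = Mul(Add(2, 6), Add(-6, -54)) = Mul(8, -60) = -480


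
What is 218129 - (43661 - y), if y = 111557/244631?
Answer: 42680392865/244631 ≈ 1.7447e+5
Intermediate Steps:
y = 111557/244631 (y = 111557*(1/244631) = 111557/244631 ≈ 0.45602)
218129 - (43661 - y) = 218129 - (43661 - 1*111557/244631) = 218129 - (43661 - 111557/244631) = 218129 - 1*10680722534/244631 = 218129 - 10680722534/244631 = 42680392865/244631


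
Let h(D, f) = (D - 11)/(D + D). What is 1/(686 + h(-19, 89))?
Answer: 19/13049 ≈ 0.0014561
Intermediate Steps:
h(D, f) = (-11 + D)/(2*D) (h(D, f) = (-11 + D)/((2*D)) = (-11 + D)*(1/(2*D)) = (-11 + D)/(2*D))
1/(686 + h(-19, 89)) = 1/(686 + (1/2)*(-11 - 19)/(-19)) = 1/(686 + (1/2)*(-1/19)*(-30)) = 1/(686 + 15/19) = 1/(13049/19) = 19/13049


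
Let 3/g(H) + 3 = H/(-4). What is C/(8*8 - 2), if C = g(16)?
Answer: -3/434 ≈ -0.0069124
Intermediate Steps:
g(H) = 3/(-3 - H/4) (g(H) = 3/(-3 + H/(-4)) = 3/(-3 + H*(-¼)) = 3/(-3 - H/4))
C = -3/7 (C = -12/(12 + 16) = -12/28 = -12*1/28 = -3/7 ≈ -0.42857)
C/(8*8 - 2) = -3/(7*(8*8 - 2)) = -3/(7*(64 - 2)) = -3/7/62 = -3/7*1/62 = -3/434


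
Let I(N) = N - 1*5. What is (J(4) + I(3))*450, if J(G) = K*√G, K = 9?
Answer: 7200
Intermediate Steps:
I(N) = -5 + N (I(N) = N - 5 = -5 + N)
J(G) = 9*√G
(J(4) + I(3))*450 = (9*√4 + (-5 + 3))*450 = (9*2 - 2)*450 = (18 - 2)*450 = 16*450 = 7200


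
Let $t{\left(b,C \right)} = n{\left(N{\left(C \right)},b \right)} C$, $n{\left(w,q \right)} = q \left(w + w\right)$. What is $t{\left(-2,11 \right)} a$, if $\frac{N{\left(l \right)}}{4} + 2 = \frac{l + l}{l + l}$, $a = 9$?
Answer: $1584$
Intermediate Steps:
$N{\left(l \right)} = -4$ ($N{\left(l \right)} = -8 + 4 \frac{l + l}{l + l} = -8 + 4 \frac{2 l}{2 l} = -8 + 4 \cdot 2 l \frac{1}{2 l} = -8 + 4 \cdot 1 = -8 + 4 = -4$)
$n{\left(w,q \right)} = 2 q w$ ($n{\left(w,q \right)} = q 2 w = 2 q w$)
$t{\left(b,C \right)} = - 8 C b$ ($t{\left(b,C \right)} = 2 b \left(-4\right) C = - 8 b C = - 8 C b$)
$t{\left(-2,11 \right)} a = \left(-8\right) 11 \left(-2\right) 9 = 176 \cdot 9 = 1584$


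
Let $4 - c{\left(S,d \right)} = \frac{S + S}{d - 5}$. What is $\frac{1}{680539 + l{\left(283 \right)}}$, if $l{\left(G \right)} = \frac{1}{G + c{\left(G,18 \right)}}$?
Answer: $\frac{3165}{2153905948} \approx 1.4694 \cdot 10^{-6}$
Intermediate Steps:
$c{\left(S,d \right)} = 4 - \frac{2 S}{-5 + d}$ ($c{\left(S,d \right)} = 4 - \frac{S + S}{d - 5} = 4 - \frac{2 S}{-5 + d}$)
$l{\left(G \right)} = \frac{1}{4 + \frac{11 G}{13}}$ ($l{\left(G \right)} = \frac{1}{G + \frac{2 \left(-10 - G + 2 \cdot 18\right)}{-5 + 18}} = \frac{1}{G + \frac{2 \left(-10 - G + 36\right)}{13}} = \frac{1}{G + 2 \cdot \frac{1}{13} \left(26 - G\right)} = \frac{1}{G - \left(-4 + \frac{2 G}{13}\right)} = \frac{1}{4 + \frac{11 G}{13}}$)
$\frac{1}{680539 + l{\left(283 \right)}} = \frac{1}{680539 + \frac{13}{52 + 11 \cdot 283}} = \frac{1}{680539 + \frac{13}{52 + 3113}} = \frac{1}{680539 + \frac{13}{3165}} = \frac{1}{\frac{2153905948}{3165}} = \frac{3165}{2153905948}$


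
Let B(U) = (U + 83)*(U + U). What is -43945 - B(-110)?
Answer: -49885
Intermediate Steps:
B(U) = 2*U*(83 + U) (B(U) = (83 + U)*(2*U) = 2*U*(83 + U))
-43945 - B(-110) = -43945 - 2*(-110)*(83 - 110) = -43945 - 2*(-110)*(-27) = -43945 - 1*5940 = -43945 - 5940 = -49885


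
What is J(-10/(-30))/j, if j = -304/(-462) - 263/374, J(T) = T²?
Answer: -2618/1065 ≈ -2.4582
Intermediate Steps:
j = -355/7854 (j = -304*(-1/462) - 263*1/374 = 152/231 - 263/374 = -355/7854 ≈ -0.045200)
J(-10/(-30))/j = (-10/(-30))²/(-355/7854) = (-10*(-1/30))²*(-7854/355) = (⅓)²*(-7854/355) = (⅑)*(-7854/355) = -2618/1065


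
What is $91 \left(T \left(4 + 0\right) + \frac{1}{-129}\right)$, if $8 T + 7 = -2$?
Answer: $- \frac{105833}{258} \approx -410.21$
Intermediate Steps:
$T = - \frac{9}{8}$ ($T = - \frac{7}{8} + \frac{1}{8} \left(-2\right) = - \frac{7}{8} - \frac{1}{4} = - \frac{9}{8} \approx -1.125$)
$91 \left(T \left(4 + 0\right) + \frac{1}{-129}\right) = 91 \left(- \frac{9 \left(4 + 0\right)}{8} + \frac{1}{-129}\right) = 91 \left(\left(- \frac{9}{8}\right) 4 - \frac{1}{129}\right) = 91 \left(- \frac{9}{2} - \frac{1}{129}\right) = 91 \left(- \frac{1163}{258}\right) = - \frac{105833}{258}$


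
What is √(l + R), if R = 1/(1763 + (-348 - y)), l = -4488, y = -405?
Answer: I*√3716512345/910 ≈ 66.993*I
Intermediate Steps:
R = 1/1820 (R = 1/(1763 + (-348 - 1*(-405))) = 1/(1763 + (-348 + 405)) = 1/(1763 + 57) = 1/1820 ≈ 0.00054945)
√(l + R) = √(-4488 + 1/1820) = √(-8168159/1820) = I*√3716512345/910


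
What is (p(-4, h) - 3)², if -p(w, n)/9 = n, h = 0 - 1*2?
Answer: 225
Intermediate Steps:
h = -2 (h = 0 - 2 = -2)
p(w, n) = -9*n
(p(-4, h) - 3)² = (-9*(-2) - 3)² = (18 - 3)² = 15² = 225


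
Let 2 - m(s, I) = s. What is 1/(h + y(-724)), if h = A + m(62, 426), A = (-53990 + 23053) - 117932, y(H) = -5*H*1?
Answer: -1/145309 ≈ -6.8819e-6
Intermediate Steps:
y(H) = -5*H
m(s, I) = 2 - s
A = -148869 (A = -30937 - 117932 = -148869)
h = -148929 (h = -148869 + (2 - 1*62) = -148869 + (2 - 62) = -148869 - 60 = -148929)
1/(h + y(-724)) = 1/(-148929 - 5*(-724)) = 1/(-148929 + 3620) = 1/(-145309) = -1/145309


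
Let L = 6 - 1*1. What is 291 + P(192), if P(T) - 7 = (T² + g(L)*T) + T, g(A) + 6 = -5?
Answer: 35242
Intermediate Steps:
L = 5 (L = 6 - 1 = 5)
g(A) = -11 (g(A) = -6 - 5 = -11)
P(T) = 7 + T² - 10*T (P(T) = 7 + ((T² - 11*T) + T) = 7 + (T² - 10*T) = 7 + T² - 10*T)
291 + P(192) = 291 + (7 + 192² - 10*192) = 291 + (7 + 36864 - 1920) = 291 + 34951 = 35242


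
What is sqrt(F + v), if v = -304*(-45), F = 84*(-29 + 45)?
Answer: 4*sqrt(939) ≈ 122.57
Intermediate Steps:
F = 1344 (F = 84*16 = 1344)
v = 13680
sqrt(F + v) = sqrt(1344 + 13680) = sqrt(15024) = 4*sqrt(939)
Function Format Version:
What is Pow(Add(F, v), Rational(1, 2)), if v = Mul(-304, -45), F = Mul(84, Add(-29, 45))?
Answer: Mul(4, Pow(939, Rational(1, 2))) ≈ 122.57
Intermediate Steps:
F = 1344 (F = Mul(84, 16) = 1344)
v = 13680
Pow(Add(F, v), Rational(1, 2)) = Pow(Add(1344, 13680), Rational(1, 2)) = Pow(15024, Rational(1, 2)) = Mul(4, Pow(939, Rational(1, 2)))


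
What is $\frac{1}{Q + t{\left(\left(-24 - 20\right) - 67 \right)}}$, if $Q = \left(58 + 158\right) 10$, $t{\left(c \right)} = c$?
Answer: $\frac{1}{2049} \approx 0.00048804$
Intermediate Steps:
$Q = 2160$ ($Q = 216 \cdot 10 = 2160$)
$\frac{1}{Q + t{\left(\left(-24 - 20\right) - 67 \right)}} = \frac{1}{2160 - 111} = \frac{1}{2049}$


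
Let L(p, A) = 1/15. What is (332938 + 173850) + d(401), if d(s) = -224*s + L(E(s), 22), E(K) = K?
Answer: 6254461/15 ≈ 4.1696e+5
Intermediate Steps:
L(p, A) = 1/15
d(s) = 1/15 - 224*s (d(s) = -224*s + 1/15 = 1/15 - 224*s)
(332938 + 173850) + d(401) = (332938 + 173850) + (1/15 - 224*401) = 506788 + (1/15 - 89824) = 506788 - 1347359/15 = 6254461/15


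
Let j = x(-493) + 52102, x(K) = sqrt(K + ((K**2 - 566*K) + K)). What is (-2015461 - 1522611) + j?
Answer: -3485970 + sqrt(521101) ≈ -3.4852e+6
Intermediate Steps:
x(K) = sqrt(K**2 - 564*K) (x(K) = sqrt(K + (K**2 - 565*K)) = sqrt(K**2 - 564*K))
j = 52102 + sqrt(521101) (j = sqrt(-493*(-564 - 493)) + 52102 = sqrt(-493*(-1057)) + 52102 = sqrt(521101) + 52102 = 52102 + sqrt(521101) ≈ 52824.)
(-2015461 - 1522611) + j = (-2015461 - 1522611) + (52102 + sqrt(521101)) = -3538072 + (52102 + sqrt(521101)) = -3485970 + sqrt(521101)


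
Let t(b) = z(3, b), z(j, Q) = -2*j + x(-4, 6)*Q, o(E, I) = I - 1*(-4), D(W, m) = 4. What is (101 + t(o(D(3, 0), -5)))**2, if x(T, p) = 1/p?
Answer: 323761/36 ≈ 8993.4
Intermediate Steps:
o(E, I) = 4 + I (o(E, I) = I + 4 = 4 + I)
z(j, Q) = -2*j + Q/6
t(b) = -6 + b/6 (t(b) = -2*3 + b/6 = -6 + b/6)
(101 + t(o(D(3, 0), -5)))**2 = (101 + (-6 + (4 - 5)/6))**2 = (101 + (-6 + (1/6)*(-1)))**2 = (101 + (-6 - 1/6))**2 = (101 - 37/6)**2 = (569/6)**2 = 323761/36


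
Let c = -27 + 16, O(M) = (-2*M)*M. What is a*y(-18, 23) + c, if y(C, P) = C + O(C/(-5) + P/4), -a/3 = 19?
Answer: 2196233/200 ≈ 10981.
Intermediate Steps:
a = -57 (a = -3*19 = -57)
O(M) = -2*M²
c = -11
y(C, P) = C - 2*(-C/5 + P/4)² (y(C, P) = C - 2*(C/(-5) + P/4)² = C - 2*(C*(-⅕) + P*(¼))² = C - 2*(-C/5 + P/4)²)
a*y(-18, 23) + c = -57*(-18 - (-5*23 + 4*(-18))²/200) - 11 = -57*(-18 - (-115 - 72)²/200) - 11 = -57*(-18 - 1/200*(-187)²) - 11 = -57*(-18 - 1/200*34969) - 11 = -57*(-18 - 34969/200) - 11 = -57*(-38569/200) - 11 = 2198433/200 - 11 = 2196233/200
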